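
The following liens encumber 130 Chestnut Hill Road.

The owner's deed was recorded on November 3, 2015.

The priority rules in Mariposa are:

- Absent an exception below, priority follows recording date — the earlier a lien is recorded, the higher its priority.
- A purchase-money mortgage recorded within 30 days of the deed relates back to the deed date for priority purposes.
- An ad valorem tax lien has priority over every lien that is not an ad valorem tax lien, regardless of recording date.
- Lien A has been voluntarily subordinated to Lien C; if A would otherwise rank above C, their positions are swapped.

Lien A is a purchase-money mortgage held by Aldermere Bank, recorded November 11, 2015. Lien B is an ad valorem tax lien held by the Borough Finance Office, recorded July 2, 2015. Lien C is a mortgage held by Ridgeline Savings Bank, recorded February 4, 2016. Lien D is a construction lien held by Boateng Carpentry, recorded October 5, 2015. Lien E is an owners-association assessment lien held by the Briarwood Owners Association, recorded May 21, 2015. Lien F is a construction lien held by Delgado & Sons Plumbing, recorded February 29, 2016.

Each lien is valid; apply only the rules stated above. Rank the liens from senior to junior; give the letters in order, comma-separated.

B, E, D, C, A, F

Adjusting effective dates: A was recorded within the 30-day window, so its effective date is the deed date November 3, 2015.
As an ad valorem tax lien, B is senior to every other lien.
Ordering the rest by effective date: E (May 21, 2015), D (October 5, 2015), A (November 3, 2015), C (February 4, 2016), F (February 29, 2016).
Because A would otherwise rank above C, the subordination swaps them.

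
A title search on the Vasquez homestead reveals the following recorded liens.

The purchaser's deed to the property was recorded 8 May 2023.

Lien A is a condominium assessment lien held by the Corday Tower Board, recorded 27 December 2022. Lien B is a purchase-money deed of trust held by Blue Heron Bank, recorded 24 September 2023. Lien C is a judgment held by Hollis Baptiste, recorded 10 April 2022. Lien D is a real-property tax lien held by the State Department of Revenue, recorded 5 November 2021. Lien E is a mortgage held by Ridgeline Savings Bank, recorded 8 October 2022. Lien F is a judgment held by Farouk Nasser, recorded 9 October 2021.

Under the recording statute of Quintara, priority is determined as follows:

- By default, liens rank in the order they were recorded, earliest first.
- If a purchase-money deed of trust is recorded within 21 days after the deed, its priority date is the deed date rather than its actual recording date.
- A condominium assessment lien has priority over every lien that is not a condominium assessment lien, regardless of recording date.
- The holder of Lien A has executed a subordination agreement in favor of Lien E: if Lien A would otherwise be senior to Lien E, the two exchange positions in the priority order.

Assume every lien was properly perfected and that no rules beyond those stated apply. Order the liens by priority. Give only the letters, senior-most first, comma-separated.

First, effective dates: B was recorded 139 days after the deed — beyond 21 days — so no relation-back applies.
A, as a condominium assessment lien, has superpriority and ranks first.
Ordering the rest by effective date: F (9 October 2021), D (5 November 2021), C (10 April 2022), E (8 October 2022), B (24 September 2023).
A would otherwise be senior to E, so under the subordination agreement A and E exchange positions.

E, F, D, C, A, B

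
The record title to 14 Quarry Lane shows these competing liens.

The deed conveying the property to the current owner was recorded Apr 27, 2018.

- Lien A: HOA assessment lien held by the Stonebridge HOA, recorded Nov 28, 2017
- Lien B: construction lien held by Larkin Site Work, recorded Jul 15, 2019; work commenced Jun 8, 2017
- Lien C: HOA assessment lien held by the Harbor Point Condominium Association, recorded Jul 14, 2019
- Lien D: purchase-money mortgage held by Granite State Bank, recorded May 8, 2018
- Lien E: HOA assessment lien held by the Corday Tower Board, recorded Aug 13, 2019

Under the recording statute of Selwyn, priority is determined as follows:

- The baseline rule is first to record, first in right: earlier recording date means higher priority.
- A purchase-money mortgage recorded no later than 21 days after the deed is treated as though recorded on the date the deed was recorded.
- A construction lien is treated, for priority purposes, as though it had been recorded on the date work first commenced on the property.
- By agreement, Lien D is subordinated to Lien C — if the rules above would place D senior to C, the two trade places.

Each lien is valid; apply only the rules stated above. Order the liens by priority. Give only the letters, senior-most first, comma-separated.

B, A, C, D, E

First, effective dates: B is treated as recorded Jun 8, 2017, the work-commencement date; D's effective date is the deed date, Apr 27, 2018.
By effective date, earliest first: B (Jun 8, 2017), A (Nov 28, 2017), D (Apr 27, 2018), C (Jul 14, 2019), E (Aug 13, 2019).
The subordination applies — D was senior to C — so D and C swap.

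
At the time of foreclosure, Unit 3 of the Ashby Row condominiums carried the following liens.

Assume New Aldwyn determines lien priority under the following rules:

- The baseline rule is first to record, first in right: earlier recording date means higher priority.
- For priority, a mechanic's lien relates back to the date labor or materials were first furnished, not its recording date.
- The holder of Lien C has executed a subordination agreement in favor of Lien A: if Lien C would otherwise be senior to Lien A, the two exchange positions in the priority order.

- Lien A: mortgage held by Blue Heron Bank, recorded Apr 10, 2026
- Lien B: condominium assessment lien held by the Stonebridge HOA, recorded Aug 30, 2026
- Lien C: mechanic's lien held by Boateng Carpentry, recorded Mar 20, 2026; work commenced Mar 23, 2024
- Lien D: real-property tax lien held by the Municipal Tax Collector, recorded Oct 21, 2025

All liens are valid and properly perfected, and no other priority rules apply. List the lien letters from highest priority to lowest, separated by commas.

Adjusting effective dates: C is treated as recorded Mar 23, 2024, the work-commencement date.
Sorted by effective date: C (Mar 23, 2024), D (Oct 21, 2025), A (Apr 10, 2026), B (Aug 30, 2026).
C would otherwise be senior to A, so under the subordination agreement C and A exchange positions.

A, D, C, B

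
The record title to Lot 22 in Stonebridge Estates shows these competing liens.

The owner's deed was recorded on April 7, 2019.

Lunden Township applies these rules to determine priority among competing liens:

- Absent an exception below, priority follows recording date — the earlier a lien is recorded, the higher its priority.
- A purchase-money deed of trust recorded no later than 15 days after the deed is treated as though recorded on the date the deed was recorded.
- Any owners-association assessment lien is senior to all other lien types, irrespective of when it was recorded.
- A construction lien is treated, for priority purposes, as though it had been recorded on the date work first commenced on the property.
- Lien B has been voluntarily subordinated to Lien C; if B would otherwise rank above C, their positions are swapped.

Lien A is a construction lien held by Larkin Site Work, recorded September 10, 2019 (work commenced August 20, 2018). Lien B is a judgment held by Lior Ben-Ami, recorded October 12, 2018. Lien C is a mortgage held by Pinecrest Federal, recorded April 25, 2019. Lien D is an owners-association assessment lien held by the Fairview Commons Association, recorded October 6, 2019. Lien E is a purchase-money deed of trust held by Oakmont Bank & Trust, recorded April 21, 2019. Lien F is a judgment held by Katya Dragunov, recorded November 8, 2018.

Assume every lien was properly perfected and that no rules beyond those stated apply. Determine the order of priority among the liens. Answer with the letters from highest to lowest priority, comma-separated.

D, A, C, F, E, B

Effective dates after the stated exceptions: A relates back to August 20, 2018 (work commenced); E relates back to the deed date April 7, 2019.
D is an owners-association assessment lien, so it outranks all other liens regardless of date.
Among the remaining liens, by effective date: A (August 20, 2018), B (October 12, 2018), F (November 8, 2018), E (April 7, 2019), C (April 25, 2019).
B would otherwise be senior to C, so under the subordination agreement B and C exchange positions.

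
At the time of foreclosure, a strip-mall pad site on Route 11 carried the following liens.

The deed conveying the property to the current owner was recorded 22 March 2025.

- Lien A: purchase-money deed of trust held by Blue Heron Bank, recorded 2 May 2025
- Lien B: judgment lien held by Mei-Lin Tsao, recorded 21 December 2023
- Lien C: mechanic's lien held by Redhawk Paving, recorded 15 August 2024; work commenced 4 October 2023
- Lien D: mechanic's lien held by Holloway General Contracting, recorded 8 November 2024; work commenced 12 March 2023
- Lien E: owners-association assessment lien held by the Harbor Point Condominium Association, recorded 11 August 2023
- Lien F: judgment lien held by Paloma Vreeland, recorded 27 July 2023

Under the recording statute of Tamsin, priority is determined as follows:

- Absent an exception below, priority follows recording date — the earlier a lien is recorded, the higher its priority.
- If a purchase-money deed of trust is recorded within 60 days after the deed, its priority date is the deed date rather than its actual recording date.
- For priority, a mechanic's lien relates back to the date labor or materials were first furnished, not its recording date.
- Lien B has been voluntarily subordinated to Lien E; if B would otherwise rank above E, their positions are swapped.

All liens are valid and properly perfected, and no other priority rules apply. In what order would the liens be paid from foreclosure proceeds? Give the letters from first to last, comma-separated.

Effective dates: A relates back to the deed date 22 March 2025; C relates back to 4 October 2023 (work commenced); D relates back to 12 March 2023 (work commenced).
Ordering by effective date: D (12 March 2023), F (27 July 2023), E (11 August 2023), C (4 October 2023), B (21 December 2023), A (22 March 2025).
B already ranks below E; the subordination has no effect.

D, F, E, C, B, A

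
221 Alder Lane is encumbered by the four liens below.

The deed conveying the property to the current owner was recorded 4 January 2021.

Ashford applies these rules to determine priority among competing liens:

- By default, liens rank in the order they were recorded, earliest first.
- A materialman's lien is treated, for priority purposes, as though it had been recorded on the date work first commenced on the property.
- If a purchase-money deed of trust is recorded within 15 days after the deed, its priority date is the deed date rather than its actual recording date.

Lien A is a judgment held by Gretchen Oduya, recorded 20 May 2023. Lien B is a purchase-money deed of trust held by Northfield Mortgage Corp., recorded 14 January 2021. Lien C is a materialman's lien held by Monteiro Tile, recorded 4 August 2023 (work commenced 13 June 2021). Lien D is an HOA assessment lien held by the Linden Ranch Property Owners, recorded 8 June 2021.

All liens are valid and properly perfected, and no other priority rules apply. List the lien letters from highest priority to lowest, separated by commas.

B, D, C, A

Effective dates: B was recorded within the 15-day window, so its effective date is the deed date 4 January 2021; C's effective date is 13 June 2021, when work began.
Ordering by effective date: B (4 January 2021), D (8 June 2021), C (13 June 2021), A (20 May 2023).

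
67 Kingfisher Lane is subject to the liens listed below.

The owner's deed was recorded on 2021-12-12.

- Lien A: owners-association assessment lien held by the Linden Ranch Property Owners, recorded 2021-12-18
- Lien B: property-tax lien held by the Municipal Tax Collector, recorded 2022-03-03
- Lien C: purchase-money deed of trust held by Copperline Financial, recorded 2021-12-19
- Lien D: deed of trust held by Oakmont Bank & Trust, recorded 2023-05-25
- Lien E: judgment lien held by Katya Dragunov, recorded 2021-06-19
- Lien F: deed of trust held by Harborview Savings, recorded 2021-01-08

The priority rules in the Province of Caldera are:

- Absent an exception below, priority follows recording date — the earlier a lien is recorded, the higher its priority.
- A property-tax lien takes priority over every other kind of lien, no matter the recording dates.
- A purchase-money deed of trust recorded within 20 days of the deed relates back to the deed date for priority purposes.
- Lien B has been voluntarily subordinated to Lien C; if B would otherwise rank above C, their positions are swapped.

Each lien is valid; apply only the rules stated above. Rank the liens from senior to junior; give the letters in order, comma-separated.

First, effective dates: C relates back to the deed date 2021-12-12.
As a property-tax lien, B is senior to every other lien.
Among the remaining liens, by effective date: F (2021-01-08), E (2021-06-19), C (2021-12-12), A (2021-12-18), D (2023-05-25).
B is senior to C before the subordination, so the two trade places.

C, F, E, B, A, D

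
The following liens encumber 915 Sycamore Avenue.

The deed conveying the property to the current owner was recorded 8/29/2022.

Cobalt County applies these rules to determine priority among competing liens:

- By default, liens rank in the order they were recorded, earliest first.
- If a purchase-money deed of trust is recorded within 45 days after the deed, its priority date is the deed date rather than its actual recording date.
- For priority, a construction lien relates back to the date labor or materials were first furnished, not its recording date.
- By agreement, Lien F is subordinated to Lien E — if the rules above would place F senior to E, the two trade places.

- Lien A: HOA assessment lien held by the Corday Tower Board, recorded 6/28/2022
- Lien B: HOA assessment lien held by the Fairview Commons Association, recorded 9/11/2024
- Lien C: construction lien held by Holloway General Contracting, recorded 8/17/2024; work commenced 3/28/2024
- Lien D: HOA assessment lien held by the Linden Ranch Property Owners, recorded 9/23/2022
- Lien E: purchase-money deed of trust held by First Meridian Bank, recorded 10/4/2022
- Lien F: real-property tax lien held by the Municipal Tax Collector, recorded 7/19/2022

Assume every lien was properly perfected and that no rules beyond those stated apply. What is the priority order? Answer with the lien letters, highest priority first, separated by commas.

First, effective dates: C relates back to 3/28/2024 (work commenced); E relates back to the deed date 8/29/2022.
By effective date, earliest first: A (6/28/2022), F (7/19/2022), E (8/29/2022), D (9/23/2022), C (3/28/2024), B (9/11/2024).
The subordination applies — F was senior to E — so F and E swap.

A, E, F, D, C, B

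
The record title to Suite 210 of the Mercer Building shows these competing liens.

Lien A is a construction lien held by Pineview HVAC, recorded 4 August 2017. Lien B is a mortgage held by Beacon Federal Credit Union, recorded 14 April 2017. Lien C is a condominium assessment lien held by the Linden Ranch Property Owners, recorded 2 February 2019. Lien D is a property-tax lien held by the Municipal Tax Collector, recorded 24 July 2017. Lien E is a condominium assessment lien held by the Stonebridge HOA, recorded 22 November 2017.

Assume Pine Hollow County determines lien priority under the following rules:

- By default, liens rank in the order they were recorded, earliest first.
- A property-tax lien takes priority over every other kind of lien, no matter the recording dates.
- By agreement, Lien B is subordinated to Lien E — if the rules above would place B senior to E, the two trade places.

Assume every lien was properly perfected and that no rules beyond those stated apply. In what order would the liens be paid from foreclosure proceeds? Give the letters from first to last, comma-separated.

D, E, A, B, C

As a property-tax lien, D is senior to every other lien.
Among the remaining liens, by effective date: B (14 April 2017), A (4 August 2017), E (22 November 2017), C (2 February 2019).
B would otherwise be senior to E, so under the subordination agreement B and E exchange positions.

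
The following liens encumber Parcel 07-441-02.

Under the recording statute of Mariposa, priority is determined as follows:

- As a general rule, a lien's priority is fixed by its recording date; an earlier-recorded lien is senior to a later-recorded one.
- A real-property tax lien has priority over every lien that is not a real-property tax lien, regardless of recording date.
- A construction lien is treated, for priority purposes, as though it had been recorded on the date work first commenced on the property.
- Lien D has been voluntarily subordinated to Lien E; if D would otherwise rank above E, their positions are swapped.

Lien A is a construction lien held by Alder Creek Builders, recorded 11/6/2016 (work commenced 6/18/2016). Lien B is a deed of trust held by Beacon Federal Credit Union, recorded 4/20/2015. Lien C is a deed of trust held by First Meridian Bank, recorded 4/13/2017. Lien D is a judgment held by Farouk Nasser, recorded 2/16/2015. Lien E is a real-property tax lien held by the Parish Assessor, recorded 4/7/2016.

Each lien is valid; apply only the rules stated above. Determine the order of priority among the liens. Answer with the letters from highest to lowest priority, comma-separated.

E, D, B, A, C

Effective dates after the stated exceptions: A relates back to 6/18/2016 (work commenced).
E, as a real-property tax lien, has superpriority and ranks first.
Remaining liens by effective date: D (2/16/2015), B (4/20/2015), A (6/18/2016), C (4/13/2017).
D already ranks below E; the subordination has no effect.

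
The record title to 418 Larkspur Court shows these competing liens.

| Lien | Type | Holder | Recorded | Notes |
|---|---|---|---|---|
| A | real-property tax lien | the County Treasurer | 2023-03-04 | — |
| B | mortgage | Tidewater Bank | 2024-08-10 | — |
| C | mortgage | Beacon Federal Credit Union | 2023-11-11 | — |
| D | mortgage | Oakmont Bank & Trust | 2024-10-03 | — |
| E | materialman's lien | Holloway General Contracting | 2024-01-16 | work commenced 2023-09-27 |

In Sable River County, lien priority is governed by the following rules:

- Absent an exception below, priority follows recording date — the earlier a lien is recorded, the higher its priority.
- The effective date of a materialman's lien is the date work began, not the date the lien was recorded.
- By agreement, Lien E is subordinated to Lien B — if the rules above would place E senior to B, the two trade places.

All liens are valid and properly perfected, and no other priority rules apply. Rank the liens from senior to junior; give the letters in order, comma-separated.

A, B, C, E, D

Effective dates after the stated exceptions: E's effective date is 2023-09-27, when work began.
Ordering by effective date: A (2023-03-04), E (2023-09-27), C (2023-11-11), B (2024-08-10), D (2024-10-03).
The subordination applies — E was senior to B — so E and B swap.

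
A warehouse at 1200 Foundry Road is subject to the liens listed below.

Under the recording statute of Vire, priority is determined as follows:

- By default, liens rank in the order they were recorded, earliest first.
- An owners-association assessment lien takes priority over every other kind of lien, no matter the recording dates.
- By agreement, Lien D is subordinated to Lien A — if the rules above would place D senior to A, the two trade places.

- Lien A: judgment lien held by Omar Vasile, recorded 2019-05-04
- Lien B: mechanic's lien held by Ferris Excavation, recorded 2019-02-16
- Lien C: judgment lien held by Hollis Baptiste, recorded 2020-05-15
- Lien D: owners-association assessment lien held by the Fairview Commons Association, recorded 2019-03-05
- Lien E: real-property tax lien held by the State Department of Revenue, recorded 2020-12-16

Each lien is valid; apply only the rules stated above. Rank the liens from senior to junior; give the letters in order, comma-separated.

D, as an owners-association assessment lien, has superpriority and ranks first.
The other liens, earliest effective date first: B (2019-02-16), A (2019-05-04), C (2020-05-15), E (2020-12-16).
The subordination applies — D was senior to A — so D and A swap.

A, B, D, C, E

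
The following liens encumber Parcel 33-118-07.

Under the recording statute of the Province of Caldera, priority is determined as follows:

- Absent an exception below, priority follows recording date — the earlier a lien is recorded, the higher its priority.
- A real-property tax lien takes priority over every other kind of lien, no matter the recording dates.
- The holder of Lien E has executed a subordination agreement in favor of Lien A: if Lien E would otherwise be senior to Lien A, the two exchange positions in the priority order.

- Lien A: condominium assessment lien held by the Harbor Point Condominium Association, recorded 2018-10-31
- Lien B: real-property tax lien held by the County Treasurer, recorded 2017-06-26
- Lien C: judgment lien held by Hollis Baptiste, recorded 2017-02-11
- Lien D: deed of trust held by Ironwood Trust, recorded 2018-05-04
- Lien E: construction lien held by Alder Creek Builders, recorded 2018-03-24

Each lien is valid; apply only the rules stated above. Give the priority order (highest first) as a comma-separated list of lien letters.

B is a real-property tax lien, so it outranks all other liens regardless of date.
The other liens, earliest effective date first: C (2017-02-11), E (2018-03-24), D (2018-05-04), A (2018-10-31).
The subordination applies — E was senior to A — so E and A swap.

B, C, A, D, E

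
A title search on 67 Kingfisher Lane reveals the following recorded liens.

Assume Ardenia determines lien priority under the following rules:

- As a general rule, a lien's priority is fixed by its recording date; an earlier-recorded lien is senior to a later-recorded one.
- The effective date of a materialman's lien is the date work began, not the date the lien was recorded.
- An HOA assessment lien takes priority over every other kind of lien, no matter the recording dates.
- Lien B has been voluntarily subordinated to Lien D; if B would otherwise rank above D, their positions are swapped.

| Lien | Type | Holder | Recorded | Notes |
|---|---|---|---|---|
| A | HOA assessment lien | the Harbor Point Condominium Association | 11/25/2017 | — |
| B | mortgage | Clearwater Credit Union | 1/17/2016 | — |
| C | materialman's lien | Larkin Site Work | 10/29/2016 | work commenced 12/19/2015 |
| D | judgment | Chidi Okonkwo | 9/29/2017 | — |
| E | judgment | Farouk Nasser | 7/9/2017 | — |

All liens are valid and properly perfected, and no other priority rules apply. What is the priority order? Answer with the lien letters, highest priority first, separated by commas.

A, C, D, E, B

First, effective dates: C relates back to 12/19/2015 (work commenced).
As an HOA assessment lien, A is senior to every other lien.
Remaining liens by effective date: C (12/19/2015), B (1/17/2016), E (7/9/2017), D (9/29/2017).
The subordination applies — B was senior to D — so B and D swap.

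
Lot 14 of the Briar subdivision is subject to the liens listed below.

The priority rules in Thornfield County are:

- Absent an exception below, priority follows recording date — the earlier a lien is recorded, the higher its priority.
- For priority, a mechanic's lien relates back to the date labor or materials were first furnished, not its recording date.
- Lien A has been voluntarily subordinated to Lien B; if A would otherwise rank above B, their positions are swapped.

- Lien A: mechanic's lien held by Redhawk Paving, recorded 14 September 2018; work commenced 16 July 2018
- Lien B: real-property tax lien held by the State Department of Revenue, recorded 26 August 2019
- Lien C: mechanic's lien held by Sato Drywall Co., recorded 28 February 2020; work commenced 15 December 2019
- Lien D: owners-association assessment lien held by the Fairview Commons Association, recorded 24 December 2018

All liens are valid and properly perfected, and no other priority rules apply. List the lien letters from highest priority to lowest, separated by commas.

Effective dates after the stated exceptions: A relates back to 16 July 2018 (work commenced); C relates back to 15 December 2019 (work commenced).
Sorted by effective date: A (16 July 2018), D (24 December 2018), B (26 August 2019), C (15 December 2019).
A would otherwise be senior to B, so under the subordination agreement A and B exchange positions.

B, D, A, C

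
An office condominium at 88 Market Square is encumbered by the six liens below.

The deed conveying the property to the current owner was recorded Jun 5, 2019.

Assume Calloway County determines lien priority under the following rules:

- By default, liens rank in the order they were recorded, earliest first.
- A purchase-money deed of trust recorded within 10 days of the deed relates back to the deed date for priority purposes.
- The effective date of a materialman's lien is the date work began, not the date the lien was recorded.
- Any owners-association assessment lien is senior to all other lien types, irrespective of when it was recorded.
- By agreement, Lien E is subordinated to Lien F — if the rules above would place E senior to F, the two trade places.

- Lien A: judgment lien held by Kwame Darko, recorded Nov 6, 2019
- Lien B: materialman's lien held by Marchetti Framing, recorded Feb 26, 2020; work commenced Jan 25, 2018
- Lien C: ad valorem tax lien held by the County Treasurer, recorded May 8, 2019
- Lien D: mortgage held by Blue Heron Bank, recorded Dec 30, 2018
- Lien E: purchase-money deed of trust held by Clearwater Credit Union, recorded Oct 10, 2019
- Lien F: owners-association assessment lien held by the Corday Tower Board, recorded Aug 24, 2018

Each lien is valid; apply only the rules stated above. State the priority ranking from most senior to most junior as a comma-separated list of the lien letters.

F, B, D, C, E, A

Effective dates after the stated exceptions: B relates back to Jan 25, 2018 (work commenced); E missed the 10-day window (127 days after the deed), so its recording date stands.
As an owners-association assessment lien, F is senior to every other lien.
The other liens, earliest effective date first: B (Jan 25, 2018), D (Dec 30, 2018), C (May 8, 2019), E (Oct 10, 2019), A (Nov 6, 2019).
E is already junior to F, so the subordination agreement changes nothing.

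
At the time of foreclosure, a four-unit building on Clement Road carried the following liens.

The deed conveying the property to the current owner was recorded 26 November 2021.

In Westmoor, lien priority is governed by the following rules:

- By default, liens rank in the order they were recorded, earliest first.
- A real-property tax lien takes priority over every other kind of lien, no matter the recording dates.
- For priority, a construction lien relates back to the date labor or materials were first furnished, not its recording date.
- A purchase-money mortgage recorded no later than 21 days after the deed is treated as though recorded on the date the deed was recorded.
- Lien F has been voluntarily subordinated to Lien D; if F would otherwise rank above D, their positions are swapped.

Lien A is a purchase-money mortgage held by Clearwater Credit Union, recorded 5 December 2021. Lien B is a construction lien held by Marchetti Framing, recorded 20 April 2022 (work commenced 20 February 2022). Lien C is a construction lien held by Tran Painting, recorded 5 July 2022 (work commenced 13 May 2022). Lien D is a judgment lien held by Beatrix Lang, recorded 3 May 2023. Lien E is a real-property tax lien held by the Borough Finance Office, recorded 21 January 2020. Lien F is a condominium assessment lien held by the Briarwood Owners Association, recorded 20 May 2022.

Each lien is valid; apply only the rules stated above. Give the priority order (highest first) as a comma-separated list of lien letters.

Effective dates after the stated exceptions: A's effective date is the deed date, 26 November 2021; B's effective date is 20 February 2022, when work began; C's effective date is 13 May 2022, when work began.
E, as a real-property tax lien, has superpriority and ranks first.
Ordering the rest by effective date: A (26 November 2021), B (20 February 2022), C (13 May 2022), F (20 May 2022), D (3 May 2023).
The subordination applies — F was senior to D — so F and D swap.

E, A, B, C, D, F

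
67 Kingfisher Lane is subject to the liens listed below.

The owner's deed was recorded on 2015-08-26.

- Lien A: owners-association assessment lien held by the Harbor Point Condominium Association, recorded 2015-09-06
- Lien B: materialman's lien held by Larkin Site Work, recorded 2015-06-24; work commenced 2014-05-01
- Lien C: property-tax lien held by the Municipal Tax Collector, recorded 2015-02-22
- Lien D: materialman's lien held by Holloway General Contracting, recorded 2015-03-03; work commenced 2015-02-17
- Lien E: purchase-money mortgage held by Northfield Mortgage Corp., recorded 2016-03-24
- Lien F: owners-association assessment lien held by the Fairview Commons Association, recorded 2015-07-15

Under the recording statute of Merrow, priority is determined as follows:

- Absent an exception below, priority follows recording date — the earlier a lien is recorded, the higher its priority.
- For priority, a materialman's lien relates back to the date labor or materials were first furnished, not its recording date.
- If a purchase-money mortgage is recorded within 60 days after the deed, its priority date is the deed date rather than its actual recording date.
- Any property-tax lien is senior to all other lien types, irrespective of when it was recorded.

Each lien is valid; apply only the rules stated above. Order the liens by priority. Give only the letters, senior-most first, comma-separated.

C, B, D, F, A, E

Effective dates: B relates back to 2014-05-01 (work commenced); D's effective date is 2015-02-17, when work began; E was recorded 211 days after the deed — beyond 60 days — so no relation-back applies.
C is a property-tax lien and takes priority over every other lien.
Ordering the rest by effective date: B (2014-05-01), D (2015-02-17), F (2015-07-15), A (2015-09-06), E (2016-03-24).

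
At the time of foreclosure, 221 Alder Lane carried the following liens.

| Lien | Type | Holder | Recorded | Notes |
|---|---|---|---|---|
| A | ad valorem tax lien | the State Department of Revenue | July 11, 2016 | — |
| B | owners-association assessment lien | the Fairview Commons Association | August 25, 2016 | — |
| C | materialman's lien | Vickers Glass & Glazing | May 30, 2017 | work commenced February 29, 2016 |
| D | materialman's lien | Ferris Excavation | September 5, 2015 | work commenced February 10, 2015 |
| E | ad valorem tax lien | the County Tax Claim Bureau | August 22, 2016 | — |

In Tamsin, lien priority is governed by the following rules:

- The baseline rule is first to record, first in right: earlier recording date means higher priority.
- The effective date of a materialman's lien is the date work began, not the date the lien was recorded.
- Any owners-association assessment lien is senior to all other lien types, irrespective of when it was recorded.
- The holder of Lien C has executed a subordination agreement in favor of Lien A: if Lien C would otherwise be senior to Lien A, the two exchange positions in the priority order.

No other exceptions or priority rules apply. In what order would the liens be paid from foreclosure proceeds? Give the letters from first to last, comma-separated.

B, D, A, C, E

Adjusting effective dates: C's effective date is February 29, 2016, when work began; D's effective date is February 10, 2015, when work began.
As an owners-association assessment lien, B is senior to every other lien.
Remaining liens by effective date: D (February 10, 2015), C (February 29, 2016), A (July 11, 2016), E (August 22, 2016).
C is senior to A before the subordination, so the two trade places.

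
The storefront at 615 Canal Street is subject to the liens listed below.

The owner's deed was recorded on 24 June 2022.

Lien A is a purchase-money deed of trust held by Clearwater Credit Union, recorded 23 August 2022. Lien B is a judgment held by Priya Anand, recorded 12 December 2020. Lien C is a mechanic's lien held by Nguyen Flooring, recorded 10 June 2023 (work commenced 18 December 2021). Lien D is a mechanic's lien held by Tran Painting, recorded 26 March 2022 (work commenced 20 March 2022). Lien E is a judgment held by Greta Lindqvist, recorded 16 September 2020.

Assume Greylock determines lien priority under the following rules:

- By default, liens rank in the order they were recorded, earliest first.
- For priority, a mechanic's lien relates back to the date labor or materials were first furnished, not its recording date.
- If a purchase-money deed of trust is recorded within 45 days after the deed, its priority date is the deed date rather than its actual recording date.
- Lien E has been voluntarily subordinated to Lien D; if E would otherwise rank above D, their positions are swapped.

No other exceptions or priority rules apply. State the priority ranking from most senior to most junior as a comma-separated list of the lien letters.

Adjusting effective dates: A was recorded 60 days after the deed, outside the 45-day window, so it keeps its recording date; C relates back to 18 December 2021 (work commenced); D is treated as recorded 20 March 2022, the work-commencement date.
By effective date, earliest first: E (16 September 2020), B (12 December 2020), C (18 December 2021), D (20 March 2022), A (23 August 2022).
E is senior to D before the subordination, so the two trade places.

D, B, C, E, A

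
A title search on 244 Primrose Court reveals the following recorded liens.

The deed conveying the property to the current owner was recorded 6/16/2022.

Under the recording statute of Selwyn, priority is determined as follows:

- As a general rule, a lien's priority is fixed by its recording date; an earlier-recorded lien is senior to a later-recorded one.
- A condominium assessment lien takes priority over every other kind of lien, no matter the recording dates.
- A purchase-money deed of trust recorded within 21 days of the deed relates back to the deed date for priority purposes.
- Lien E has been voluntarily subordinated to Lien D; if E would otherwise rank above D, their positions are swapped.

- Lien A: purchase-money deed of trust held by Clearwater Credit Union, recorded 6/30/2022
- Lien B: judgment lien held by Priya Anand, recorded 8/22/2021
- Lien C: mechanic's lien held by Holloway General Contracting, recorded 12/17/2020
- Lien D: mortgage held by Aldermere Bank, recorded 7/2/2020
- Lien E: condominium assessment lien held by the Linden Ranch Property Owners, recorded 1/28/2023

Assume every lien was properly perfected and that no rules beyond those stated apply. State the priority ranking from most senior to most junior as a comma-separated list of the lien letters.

D, E, C, B, A

First, effective dates: A was recorded within the 21-day window, so its effective date is the deed date 6/16/2022.
E is a condominium assessment lien, so it outranks all other liens regardless of date.
Among the remaining liens, by effective date: D (7/2/2020), C (12/17/2020), B (8/22/2021), A (6/16/2022).
E is senior to D before the subordination, so the two trade places.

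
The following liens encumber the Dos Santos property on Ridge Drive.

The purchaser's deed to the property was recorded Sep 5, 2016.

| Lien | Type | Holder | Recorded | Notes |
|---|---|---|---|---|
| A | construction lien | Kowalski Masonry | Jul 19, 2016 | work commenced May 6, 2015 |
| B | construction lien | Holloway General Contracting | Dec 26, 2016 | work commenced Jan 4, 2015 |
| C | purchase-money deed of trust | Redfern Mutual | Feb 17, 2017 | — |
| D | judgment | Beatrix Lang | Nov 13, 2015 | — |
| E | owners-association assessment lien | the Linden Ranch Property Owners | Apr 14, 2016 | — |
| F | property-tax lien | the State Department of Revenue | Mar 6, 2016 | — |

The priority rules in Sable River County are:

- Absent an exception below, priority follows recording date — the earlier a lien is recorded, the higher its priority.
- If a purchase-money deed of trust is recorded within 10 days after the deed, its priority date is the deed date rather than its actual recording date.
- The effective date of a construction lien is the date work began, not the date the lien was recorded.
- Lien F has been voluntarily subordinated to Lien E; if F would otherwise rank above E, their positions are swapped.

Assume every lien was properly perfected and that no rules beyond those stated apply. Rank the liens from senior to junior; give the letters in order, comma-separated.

Effective dates after the stated exceptions: A's effective date is May 6, 2015, when work began; B relates back to Jan 4, 2015 (work commenced); C was recorded 165 days after the deed, outside the 10-day window, so it keeps its recording date.
By effective date, earliest first: B (Jan 4, 2015), A (May 6, 2015), D (Nov 13, 2015), F (Mar 6, 2016), E (Apr 14, 2016), C (Feb 17, 2017).
F is senior to E before the subordination, so the two trade places.

B, A, D, E, F, C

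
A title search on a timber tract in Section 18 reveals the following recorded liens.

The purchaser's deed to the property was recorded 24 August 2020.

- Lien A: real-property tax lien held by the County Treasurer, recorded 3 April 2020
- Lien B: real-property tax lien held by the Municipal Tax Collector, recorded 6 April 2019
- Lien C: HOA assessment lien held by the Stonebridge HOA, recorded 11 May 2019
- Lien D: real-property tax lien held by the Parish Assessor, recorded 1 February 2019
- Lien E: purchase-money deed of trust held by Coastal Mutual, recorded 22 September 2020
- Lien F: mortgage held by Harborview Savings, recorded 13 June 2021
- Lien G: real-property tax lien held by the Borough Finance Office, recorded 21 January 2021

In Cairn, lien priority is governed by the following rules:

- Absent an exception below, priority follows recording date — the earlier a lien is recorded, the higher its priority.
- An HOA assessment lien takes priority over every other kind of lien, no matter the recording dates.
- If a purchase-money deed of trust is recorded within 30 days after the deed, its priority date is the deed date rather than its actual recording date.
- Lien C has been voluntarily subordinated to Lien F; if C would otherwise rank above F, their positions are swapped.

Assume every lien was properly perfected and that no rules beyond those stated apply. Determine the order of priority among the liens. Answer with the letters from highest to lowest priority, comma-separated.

F, D, B, A, E, G, C

First, effective dates: E was recorded within the 30-day window, so its effective date is the deed date 24 August 2020.
C, as an HOA assessment lien, has superpriority and ranks first.
Remaining liens by effective date: D (1 February 2019), B (6 April 2019), A (3 April 2020), E (24 August 2020), G (21 January 2021), F (13 June 2021).
Because C would otherwise rank above F, the subordination swaps them.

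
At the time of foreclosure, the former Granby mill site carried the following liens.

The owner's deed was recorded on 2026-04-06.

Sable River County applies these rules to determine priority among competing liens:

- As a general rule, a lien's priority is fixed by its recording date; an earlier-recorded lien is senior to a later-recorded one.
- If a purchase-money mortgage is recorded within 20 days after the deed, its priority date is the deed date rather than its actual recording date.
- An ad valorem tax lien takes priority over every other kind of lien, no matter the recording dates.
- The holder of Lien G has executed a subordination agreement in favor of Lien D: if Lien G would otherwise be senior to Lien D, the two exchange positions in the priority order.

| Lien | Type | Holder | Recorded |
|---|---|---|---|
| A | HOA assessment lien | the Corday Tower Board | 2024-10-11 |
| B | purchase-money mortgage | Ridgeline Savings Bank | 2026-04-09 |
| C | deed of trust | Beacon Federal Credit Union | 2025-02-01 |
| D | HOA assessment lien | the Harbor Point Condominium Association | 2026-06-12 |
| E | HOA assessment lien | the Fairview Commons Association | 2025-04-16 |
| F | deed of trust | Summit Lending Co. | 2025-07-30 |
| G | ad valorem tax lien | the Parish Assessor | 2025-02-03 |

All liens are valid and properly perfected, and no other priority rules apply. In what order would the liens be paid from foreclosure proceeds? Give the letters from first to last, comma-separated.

Effective dates: B relates back to the deed date 2026-04-06.
G is an ad valorem tax lien and takes priority over every other lien.
The other liens, earliest effective date first: A (2024-10-11), C (2025-02-01), E (2025-04-16), F (2025-07-30), B (2026-04-06), D (2026-06-12).
G is senior to D before the subordination, so the two trade places.

D, A, C, E, F, B, G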